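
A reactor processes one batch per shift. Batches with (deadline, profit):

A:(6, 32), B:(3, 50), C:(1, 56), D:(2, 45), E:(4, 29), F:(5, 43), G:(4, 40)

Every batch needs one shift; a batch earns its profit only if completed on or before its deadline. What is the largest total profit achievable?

266

Sort by profit descending; place each in the latest free slot ≤ its deadline.
By profit: C(d1,56), B(d3,50), D(d2,45), F(d5,43), G(d4,40), A(d6,32), E(d4,29)
C→slot 1; B→slot 3; D→slot 2; F→slot 5; G→slot 4; A→slot 6; E skipped.
Profit = 56 + 45 + 50 + 40 + 43 + 32 = 266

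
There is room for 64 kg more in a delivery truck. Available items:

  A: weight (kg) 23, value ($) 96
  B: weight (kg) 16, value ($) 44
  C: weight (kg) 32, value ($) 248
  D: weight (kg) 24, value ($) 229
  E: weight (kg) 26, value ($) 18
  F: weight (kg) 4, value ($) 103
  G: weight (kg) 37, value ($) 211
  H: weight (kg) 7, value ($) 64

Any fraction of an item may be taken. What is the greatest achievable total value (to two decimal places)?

620.75

Ratios (sorted): F 25.75, D 9.54, H 9.14, C 7.75, G 5.70, A 4.17, B 2.75, E 0.69
take F (4 @ 103); take D (24 @ 229); take H (7 @ 64); take 29/32 of C → 224.75. Capacity used 64/64.
Total value = 620.75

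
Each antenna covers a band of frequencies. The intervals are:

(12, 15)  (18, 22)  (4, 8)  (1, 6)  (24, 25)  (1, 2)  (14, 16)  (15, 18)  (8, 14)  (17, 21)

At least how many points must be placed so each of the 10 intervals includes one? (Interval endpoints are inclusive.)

5

Process intervals by earliest right end; each time one isn't hit yet, stab at its right endpoint.
Sorted: [1,2] [1,6] [4,8] [8,14] [12,15] [14,16] [15,18] [17,21] [18,22] [24,25]
{[1,2],[1,6]} hit by 2; {[4,8],[8,14]} hit by 8; {[12,15],[14,16],[15,18]} hit by 15; {[17,21],[18,22]} hit by 21; {[24,25]} hit by 25.
Points: 2, 8, 15, 21, 25 (5 total).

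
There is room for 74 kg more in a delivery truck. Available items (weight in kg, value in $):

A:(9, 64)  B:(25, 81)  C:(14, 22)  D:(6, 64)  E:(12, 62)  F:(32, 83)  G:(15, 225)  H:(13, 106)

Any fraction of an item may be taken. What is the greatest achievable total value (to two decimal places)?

582.56

Sort by value per unit weight and fill in that order.
Order: G (225/15=15.00) > D (64/6=10.67) > H (106/13=8.15) > A (64/9=7.11) > E (62/12=5.17) > B (81/25=3.24) > F (83/32=2.59) > C (22/14=1.57)
Fill: take G (15 @ 225) → take D (6 @ 64) → take H (13 @ 106) → take A (9 @ 64) → take E (12 @ 62) → take 19/25 of B → 61.56; 74/74 used.
Total value = 582.56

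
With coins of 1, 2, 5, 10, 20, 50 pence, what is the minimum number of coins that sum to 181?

6

Use the largest denomination that fits, subtract, and repeat.
181 − 3×50→31 − 1×20→11 − 1×10→1 − 1×1→0
Total coins = 3 + 1 + 1 + 1 = 6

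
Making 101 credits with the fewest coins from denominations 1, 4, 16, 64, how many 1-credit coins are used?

1

101 − 1×64→37 − 2×16→5 − 1×4→1 − 1×1→0
Count of 1: 1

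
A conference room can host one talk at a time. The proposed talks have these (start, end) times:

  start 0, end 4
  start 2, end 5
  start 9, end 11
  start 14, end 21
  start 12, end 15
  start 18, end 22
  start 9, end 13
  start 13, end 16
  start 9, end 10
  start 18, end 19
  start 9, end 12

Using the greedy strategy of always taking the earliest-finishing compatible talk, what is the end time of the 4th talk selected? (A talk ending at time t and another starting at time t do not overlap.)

Greedy by earliest finish: after sorting by end time, pick each interval compatible with the last pick.
Sorted by end: (0,4)  (2,5)  (9,10)  (9,11)  (9,12)  (9,13)  (12,15)  (13,16)  (18,19)  (14,21)  (18,22)
take (0,4); take (9,10); skip (9,12); take (12,15); skip (13,16); take (18,19); skip (14,21).
Selected: (0,4) (9,10) (12,15) (18,19)

19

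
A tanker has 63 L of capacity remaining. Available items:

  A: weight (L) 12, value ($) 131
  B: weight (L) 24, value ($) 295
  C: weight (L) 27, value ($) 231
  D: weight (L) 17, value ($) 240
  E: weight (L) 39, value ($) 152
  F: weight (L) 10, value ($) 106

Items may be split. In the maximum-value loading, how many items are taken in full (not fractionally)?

Order: D (240/17=14.12) > B (295/24=12.29) > A (131/12=10.92) > F (106/10=10.60) > C (231/27=8.56) > E (152/39=3.90)
Fill: take D (17 @ 240) → take B (24 @ 295) → take A (12 @ 131) → take F (10 @ 106); 63/63 used.
4 item(s) taken whole.

4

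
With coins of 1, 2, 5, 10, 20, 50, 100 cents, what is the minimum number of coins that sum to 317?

Greedy: take as many of the largest coin as possible, then repeat with the remainder.
317 = 3×100 + 1×10 + 1×5 + 1×2
Total coins = 3 + 1 + 1 + 1 = 6

6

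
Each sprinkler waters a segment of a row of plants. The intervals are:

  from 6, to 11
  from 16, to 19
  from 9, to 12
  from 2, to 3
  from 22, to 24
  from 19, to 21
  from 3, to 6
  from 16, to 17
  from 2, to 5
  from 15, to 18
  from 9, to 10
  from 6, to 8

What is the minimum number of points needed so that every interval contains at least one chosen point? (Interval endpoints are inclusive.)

6

Sort by right endpoint; whenever an interval is uncovered, place a point at its right end.
By right end: [2,3]  [2,5]  [3,6]  [6,8]  [9,10]  [6,11]  [9,12]  [16,17]  [15,18]  [16,19]  [19,21]  [22,24]
[2,3] uncovered → point at 3; [6,8] uncovered → point at 8; [9,10] uncovered → point at 10; [16,17] uncovered → point at 17; [19,21] uncovered → point at 21; [22,24] uncovered → point at 24.
Points: 3, 8, 10, 17, 21, 24 (6 total).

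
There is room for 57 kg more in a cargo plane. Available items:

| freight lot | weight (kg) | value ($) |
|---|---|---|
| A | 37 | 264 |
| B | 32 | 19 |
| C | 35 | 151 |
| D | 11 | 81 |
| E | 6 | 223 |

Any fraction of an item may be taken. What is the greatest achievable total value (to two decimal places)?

Order: E (223/6=37.17) > D (81/11=7.36) > A (264/37=7.14) > C (151/35=4.31) > B (19/32=0.59)
Fill: take E (6 @ 223) → take D (11 @ 81) → take A (37 @ 264) → take 3/35 of C → 12.94; 57/57 used.
Total value = 580.94

580.94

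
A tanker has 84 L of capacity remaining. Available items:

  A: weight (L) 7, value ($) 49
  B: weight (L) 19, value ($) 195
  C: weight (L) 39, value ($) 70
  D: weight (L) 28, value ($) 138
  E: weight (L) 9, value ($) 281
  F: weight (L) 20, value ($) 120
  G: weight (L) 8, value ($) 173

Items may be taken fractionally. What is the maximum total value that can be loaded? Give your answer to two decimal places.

921.50

Ratios (sorted): E 31.22, G 21.62, B 10.26, A 7.00, F 6.00, D 4.93, C 1.79
take E (9 @ 281); take G (8 @ 173); take B (19 @ 195); take A (7 @ 49); take F (20 @ 120); take 21/28 of D → 103.50. Capacity used 84/84.
Total value = 921.50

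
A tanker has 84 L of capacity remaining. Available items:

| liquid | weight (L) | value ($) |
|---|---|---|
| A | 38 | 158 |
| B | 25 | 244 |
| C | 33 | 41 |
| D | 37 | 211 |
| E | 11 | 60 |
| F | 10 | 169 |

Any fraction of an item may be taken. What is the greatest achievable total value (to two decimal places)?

Sort by value per unit weight and fill in that order.
Order: F (169/10=16.90) > B (244/25=9.76) > D (211/37=5.70) > E (60/11=5.45) > A (158/38=4.16) > C (41/33=1.24)
Fill: take F (10 @ 169) → take B (25 @ 244) → take D (37 @ 211) → take E (11 @ 60) → take 1/38 of A → 4.16; 84/84 used.
Total value = 688.16

688.16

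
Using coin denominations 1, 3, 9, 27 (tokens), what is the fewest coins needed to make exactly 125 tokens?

Greedy: take as many of the largest coin as possible, then repeat with the remainder.
125 − 4×27→17 − 1×9→8 − 2×3→2 − 2×1→0
Total coins = 4 + 1 + 2 + 2 = 9

9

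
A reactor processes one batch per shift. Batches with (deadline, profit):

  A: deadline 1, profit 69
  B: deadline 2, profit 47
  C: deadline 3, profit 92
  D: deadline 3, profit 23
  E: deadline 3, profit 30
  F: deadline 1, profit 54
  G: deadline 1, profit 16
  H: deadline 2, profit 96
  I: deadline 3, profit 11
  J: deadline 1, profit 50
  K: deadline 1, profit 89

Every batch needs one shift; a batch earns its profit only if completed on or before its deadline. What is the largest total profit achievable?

277

Take jobs in profit order; each goes to the latest open slot no later than its deadline.
By profit: H(d2,96), C(d3,92), K(d1,89), A(d1,69), F(d1,54), J(d1,50), B(d2,47), E(d3,30), D(d3,23), G(d1,16), I(d3,11)
H→slot 2; C→slot 3; K→slot 1; A skipped; F skipped; J skipped; B skipped; E skipped; D skipped; G skipped; I skipped.
Profit = 89 + 96 + 92 = 277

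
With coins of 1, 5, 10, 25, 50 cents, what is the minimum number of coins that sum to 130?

4

Use the largest denomination that fits, subtract, and repeat.
130 − 2×50→30 − 1×25→5 − 1×5→0
Total coins = 2 + 1 + 1 = 4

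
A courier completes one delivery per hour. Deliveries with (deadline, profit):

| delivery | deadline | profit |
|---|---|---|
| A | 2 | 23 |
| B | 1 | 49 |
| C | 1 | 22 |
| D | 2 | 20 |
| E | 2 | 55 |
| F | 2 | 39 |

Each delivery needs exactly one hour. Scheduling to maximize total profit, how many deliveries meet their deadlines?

Sort by profit descending; place each in the latest free slot ≤ its deadline.
Profit order: E=55 B=49 F=39 A=23 C=22 D=20
Assign: E→slot 2, B→slot 1, F skipped, A skipped, C skipped, D skipped.
Slots: [1:B] [2:E]
2 of 6 scheduled.

2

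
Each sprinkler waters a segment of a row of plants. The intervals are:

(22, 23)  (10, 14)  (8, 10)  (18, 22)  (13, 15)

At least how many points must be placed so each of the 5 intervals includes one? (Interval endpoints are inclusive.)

3

Sort by right endpoint; whenever an interval is uncovered, place a point at its right end.
By right end: [8,10]  [10,14]  [13,15]  [18,22]  [22,23]
[8,10] uncovered → point at 10; [13,15] uncovered → point at 15; [18,22] uncovered → point at 22.
Points: 10, 15, 22 (3 total).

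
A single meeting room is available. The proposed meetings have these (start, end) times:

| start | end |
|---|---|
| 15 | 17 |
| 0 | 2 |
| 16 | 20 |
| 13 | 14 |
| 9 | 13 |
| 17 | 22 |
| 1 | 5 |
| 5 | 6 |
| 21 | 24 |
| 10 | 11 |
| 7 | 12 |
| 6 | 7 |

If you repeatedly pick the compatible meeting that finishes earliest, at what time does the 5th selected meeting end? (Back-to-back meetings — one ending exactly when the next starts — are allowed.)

Sort by end time and greedily take each interval whose start is ≥ the last chosen end.
Sorted by end: (0,2)  (1,5)  (5,6)  (6,7)  (10,11)  (7,12)  (9,13)  (13,14)  (15,17)  (16,20)  (17,22)  (21,24)
take (0,2); take (5,6); take (6,7); take (10,11); take (13,14); take (15,17); take (17,22); skip (21,24).
Selected: (0,2) (5,6) (6,7) (10,11) (13,14) (15,17) (17,22)

14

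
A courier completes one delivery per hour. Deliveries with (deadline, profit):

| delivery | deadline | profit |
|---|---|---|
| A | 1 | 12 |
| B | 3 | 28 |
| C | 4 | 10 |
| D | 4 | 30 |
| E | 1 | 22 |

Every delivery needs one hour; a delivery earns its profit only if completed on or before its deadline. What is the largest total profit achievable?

90

Take jobs in profit order; each goes to the latest open slot no later than its deadline.
By profit: D(d4,30), B(d3,28), E(d1,22), A(d1,12), C(d4,10)
D→slot 4; B→slot 3; E→slot 1; A skipped; C→slot 2.
Profit = 22 + 10 + 28 + 30 = 90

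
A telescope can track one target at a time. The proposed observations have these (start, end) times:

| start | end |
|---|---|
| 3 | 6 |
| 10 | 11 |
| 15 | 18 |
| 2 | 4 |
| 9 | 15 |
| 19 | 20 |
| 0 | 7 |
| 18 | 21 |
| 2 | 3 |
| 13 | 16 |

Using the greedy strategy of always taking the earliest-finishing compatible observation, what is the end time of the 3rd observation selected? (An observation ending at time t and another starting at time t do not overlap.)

11

Sort by end time and greedily take each interval whose start is ≥ the last chosen end.
By end time: (2,3), (2,4), (3,6), (0,7), (10,11), (9,15), (13,16), (15,18), (19,20), (18,21).
Pick (2,3); next start ≥ 3 → (3,6); next start ≥ 6 → (10,11); next start ≥ 11 → (13,16); next start ≥ 16 → (19,20).
Selected: (2,3) (3,6) (10,11) (13,16) (19,20)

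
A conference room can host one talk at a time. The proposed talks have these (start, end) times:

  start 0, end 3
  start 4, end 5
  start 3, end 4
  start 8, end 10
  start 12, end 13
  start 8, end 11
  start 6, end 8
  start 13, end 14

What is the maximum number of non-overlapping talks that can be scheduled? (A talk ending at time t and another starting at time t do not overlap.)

7

By end time: (0,3), (3,4), (4,5), (6,8), (8,10), (8,11), (12,13), (13,14).
Pick (0,3); next start ≥ 3 → (3,4); next start ≥ 4 → (4,5); next start ≥ 5 → (6,8); next start ≥ 8 → (8,10); next start ≥ 10 → (12,13); next start ≥ 13 → (13,14).
Selected 7 talks.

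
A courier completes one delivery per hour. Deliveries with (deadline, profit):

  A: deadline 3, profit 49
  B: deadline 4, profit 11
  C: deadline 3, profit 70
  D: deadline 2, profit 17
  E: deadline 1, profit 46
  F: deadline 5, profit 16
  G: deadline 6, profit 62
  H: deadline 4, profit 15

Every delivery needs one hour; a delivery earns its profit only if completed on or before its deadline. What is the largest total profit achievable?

258

Take jobs in profit order; each goes to the latest open slot no later than its deadline.
By profit: C(d3,70), G(d6,62), A(d3,49), E(d1,46), D(d2,17), F(d5,16), H(d4,15), B(d4,11)
C→slot 3; G→slot 6; A→slot 2; E→slot 1; D skipped; F→slot 5; H→slot 4; B skipped.
Profit = 46 + 49 + 70 + 15 + 16 + 62 = 258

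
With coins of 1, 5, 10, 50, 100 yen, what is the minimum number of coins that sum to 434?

434 − 4×100→34 − 3×10→4 − 4×1→0
Total coins = 4 + 3 + 4 = 11

11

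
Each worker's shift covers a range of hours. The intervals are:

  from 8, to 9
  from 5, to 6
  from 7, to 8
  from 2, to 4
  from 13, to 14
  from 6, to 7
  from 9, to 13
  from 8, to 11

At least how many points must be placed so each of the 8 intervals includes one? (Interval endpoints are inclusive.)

Sort by right endpoint; whenever an interval is uncovered, place a point at its right end.
By right end: [2,4]  [5,6]  [6,7]  [7,8]  [8,9]  [8,11]  [9,13]  [13,14]
[2,4] uncovered → point at 4; [5,6] uncovered → point at 6; [7,8] uncovered → point at 8; [9,13] uncovered → point at 13.
Points: 4, 6, 8, 13 (4 total).

4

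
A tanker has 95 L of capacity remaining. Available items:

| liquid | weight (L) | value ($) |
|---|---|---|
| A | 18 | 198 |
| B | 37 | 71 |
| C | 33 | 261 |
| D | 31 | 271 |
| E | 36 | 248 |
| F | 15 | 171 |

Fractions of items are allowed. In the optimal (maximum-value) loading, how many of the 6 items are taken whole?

3

Order: F (171/15=11.40) > A (198/18=11.00) > D (271/31=8.74) > C (261/33=7.91) > E (248/36=6.89) > B (71/37=1.92)
Fill: take F (15 @ 171) → take A (18 @ 198) → take D (31 @ 271) → take 31/33 of C → 245.18; 95/95 used.
3 item(s) taken whole; one partial (take 31/33 of C).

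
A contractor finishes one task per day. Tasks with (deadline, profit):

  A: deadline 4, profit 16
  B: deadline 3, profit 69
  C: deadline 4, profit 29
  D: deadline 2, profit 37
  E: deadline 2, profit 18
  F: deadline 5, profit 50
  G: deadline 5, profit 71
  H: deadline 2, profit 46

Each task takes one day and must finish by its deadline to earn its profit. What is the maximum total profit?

273

Take jobs in profit order; each goes to the latest open slot no later than its deadline.
Profit order: G=71 B=69 F=50 H=46 D=37 C=29 E=18 A=16
Assign: G→slot 5, B→slot 3, F→slot 4, H→slot 2, D→slot 1, C skipped, E skipped, A skipped.
Slots: [1:D] [2:H] [3:B] [4:F] [5:G]
Profit = 37 + 46 + 69 + 50 + 71 = 273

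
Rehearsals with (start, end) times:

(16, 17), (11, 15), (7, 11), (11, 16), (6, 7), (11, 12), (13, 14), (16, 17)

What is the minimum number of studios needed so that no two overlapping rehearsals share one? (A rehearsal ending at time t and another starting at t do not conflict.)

3

The answer is the maximum number of intervals overlapping at any instant.
starts: [6, 7, 11, 11, 11, 13, 16, 16]
ends:   [7, 11, 12, 14, 15, 16, 17, 17]
s6→1 e7→0 s7→1 e11→0 s11→1 s11→2 s11→3  — peak 3.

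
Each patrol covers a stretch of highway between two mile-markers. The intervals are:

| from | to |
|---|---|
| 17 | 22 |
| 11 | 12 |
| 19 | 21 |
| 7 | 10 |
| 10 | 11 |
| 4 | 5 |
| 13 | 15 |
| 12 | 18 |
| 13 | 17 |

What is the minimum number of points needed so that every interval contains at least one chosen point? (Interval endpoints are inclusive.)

5

Process intervals by earliest right end; each time one isn't hit yet, stab at its right endpoint.
By right end: [4,5]  [7,10]  [10,11]  [11,12]  [13,15]  [13,17]  [12,18]  [19,21]  [17,22]
[4,5] uncovered → point at 5; [7,10] uncovered → point at 10; [11,12] uncovered → point at 12; [13,15] uncovered → point at 15; [19,21] uncovered → point at 21.
Points: 5, 10, 12, 15, 21 (5 total).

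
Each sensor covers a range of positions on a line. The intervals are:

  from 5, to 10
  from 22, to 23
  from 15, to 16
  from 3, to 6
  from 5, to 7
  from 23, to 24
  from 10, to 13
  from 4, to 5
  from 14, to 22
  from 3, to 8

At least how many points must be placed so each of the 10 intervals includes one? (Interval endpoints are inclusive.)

4

Sort by right endpoint; whenever an interval is uncovered, place a point at its right end.
Sorted: [4,5] [3,6] [5,7] [3,8] [5,10] [10,13] [15,16] [14,22] [22,23] [23,24]
{[4,5],[3,6],[5,7],[3,8],[5,10]} hit by 5; {[10,13]} hit by 13; {[15,16],[14,22]} hit by 16; {[22,23],[23,24]} hit by 23.
Points: 5, 13, 16, 23 (4 total).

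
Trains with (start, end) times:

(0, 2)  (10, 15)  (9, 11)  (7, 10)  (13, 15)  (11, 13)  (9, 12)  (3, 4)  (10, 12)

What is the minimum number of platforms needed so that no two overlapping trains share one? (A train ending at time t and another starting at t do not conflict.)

starts: [0, 3, 7, 9, 9, 10, 10, 11, 13]
ends:   [2, 4, 10, 11, 12, 12, 13, 15, 15]
s0→1 e2→0 s3→1 e4→0 s7→1 s9→2 s9→3 e10→2 s10→3 s10→4  — peak 4.

4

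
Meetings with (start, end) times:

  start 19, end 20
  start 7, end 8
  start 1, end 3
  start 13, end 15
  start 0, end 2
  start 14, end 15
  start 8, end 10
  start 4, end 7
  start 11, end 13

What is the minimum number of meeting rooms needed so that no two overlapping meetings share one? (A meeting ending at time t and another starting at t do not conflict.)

Count concurrent intervals with a sweep; the peak is the room count.
starts: [0, 1, 4, 7, 8, 11, 13, 14, 19]
ends:   [2, 3, 7, 8, 10, 13, 15, 15, 20]
s0→1 s1→2  — peak 2.

2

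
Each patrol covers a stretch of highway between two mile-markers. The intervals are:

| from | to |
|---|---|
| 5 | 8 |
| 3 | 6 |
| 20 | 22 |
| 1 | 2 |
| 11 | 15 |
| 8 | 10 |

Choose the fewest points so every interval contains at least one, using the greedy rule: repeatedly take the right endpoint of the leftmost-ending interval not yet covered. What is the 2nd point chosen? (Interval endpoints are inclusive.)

6

Process intervals by earliest right end; each time one isn't hit yet, stab at its right endpoint.
Sorted: [1,2] [3,6] [5,8] [8,10] [11,15] [20,22]
{[1,2]} hit by 2; {[3,6],[5,8]} hit by 6; {[8,10]} hit by 10; {[11,15]} hit by 15; {[20,22]} hit by 22.
Points: 2, 6, 10, 15, 22 (5 total).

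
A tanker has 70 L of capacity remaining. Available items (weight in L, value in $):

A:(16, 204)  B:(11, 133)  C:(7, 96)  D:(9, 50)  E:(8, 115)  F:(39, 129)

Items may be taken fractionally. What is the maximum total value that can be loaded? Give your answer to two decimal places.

Sort by value per unit weight and fill in that order.
Order: E (115/8=14.38) > C (96/7=13.71) > A (204/16=12.75) > B (133/11=12.09) > D (50/9=5.56) > F (129/39=3.31)
Fill: take E (8 @ 115) → take C (7 @ 96) → take A (16 @ 204) → take B (11 @ 133) → take D (9 @ 50) → take 19/39 of F → 62.85; 70/70 used.
Total value = 660.85

660.85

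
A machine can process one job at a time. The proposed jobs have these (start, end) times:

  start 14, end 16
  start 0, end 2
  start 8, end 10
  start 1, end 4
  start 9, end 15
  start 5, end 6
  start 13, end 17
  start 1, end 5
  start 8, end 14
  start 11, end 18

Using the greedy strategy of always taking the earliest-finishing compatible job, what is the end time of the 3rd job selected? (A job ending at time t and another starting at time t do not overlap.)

10

Sort by end time and greedily take each interval whose start is ≥ the last chosen end.
By end time: (0,2), (1,4), (1,5), (5,6), (8,10), (8,14), (9,15), (14,16), (13,17), (11,18).
Pick (0,2); next start ≥ 2 → (5,6); next start ≥ 6 → (8,10); next start ≥ 10 → (14,16).
Selected: (0,2) (5,6) (8,10) (14,16)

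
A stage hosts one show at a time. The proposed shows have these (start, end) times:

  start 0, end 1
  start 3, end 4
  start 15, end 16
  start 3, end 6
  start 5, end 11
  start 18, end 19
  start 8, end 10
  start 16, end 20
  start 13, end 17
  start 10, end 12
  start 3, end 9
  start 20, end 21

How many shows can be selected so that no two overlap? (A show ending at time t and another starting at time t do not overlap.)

By end time: (0,1), (3,4), (3,6), (3,9), (8,10), (5,11), (10,12), (15,16), (13,17), (18,19), (16,20), (20,21).
Pick (0,1); next start ≥ 1 → (3,4); next start ≥ 4 → (8,10); next start ≥ 10 → (10,12); next start ≥ 12 → (15,16); next start ≥ 16 → (18,19); next start ≥ 19 → (20,21).
Selected 7 shows.

7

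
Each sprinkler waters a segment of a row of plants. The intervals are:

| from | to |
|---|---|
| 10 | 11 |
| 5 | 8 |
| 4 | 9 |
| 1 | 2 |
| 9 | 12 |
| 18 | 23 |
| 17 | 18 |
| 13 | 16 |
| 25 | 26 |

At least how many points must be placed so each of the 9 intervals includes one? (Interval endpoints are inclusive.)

6

Sorted: [1,2] [5,8] [4,9] [10,11] [9,12] [13,16] [17,18] [18,23] [25,26]
{[1,2]} hit by 2; {[5,8],[4,9]} hit by 8; {[10,11],[9,12]} hit by 11; {[13,16]} hit by 16; {[17,18],[18,23]} hit by 18; {[25,26]} hit by 26.
Points: 2, 8, 11, 16, 18, 26 (6 total).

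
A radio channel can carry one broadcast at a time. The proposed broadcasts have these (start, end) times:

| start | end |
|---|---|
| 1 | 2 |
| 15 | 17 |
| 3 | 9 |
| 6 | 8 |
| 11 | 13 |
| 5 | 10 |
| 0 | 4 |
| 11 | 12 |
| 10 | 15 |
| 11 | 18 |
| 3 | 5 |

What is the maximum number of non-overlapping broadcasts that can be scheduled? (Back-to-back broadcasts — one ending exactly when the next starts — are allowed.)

5

By end time: (1,2), (0,4), (3,5), (6,8), (3,9), (5,10), (11,12), (11,13), (10,15), (15,17), (11,18).
Pick (1,2); next start ≥ 2 → (3,5); next start ≥ 5 → (6,8); next start ≥ 8 → (11,12); next start ≥ 12 → (15,17).
Selected 5 broadcasts.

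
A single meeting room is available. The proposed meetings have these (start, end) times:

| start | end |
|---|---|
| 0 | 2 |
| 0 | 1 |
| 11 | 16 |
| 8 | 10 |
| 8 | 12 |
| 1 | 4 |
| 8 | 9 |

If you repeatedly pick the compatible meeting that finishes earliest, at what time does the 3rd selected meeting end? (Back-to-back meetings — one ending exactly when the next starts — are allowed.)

Greedy by earliest finish: after sorting by end time, pick each interval compatible with the last pick.
Sorted by end: (0,1)  (0,2)  (1,4)  (8,9)  (8,10)  (8,12)  (11,16)
take (0,1); take (1,4); take (8,9); skip (8,10); skip (8,12); take (11,16).
Selected: (0,1) (1,4) (8,9) (11,16)

9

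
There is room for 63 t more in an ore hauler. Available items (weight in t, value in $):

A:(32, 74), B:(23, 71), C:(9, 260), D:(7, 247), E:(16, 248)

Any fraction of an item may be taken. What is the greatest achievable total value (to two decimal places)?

Greedy by value/weight ratio, highest first.
Order: D (247/7=35.29) > C (260/9=28.89) > E (248/16=15.50) > B (71/23=3.09) > A (74/32=2.31)
Fill: take D (7 @ 247) → take C (9 @ 260) → take E (16 @ 248) → take B (23 @ 71) → take 8/32 of A → 18.50; 63/63 used.
Total value = 844.50

844.50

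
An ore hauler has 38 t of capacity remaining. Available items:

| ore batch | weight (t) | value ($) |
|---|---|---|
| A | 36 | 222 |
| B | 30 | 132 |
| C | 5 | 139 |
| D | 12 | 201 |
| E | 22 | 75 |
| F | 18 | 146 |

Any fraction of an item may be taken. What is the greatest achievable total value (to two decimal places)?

Order: C (139/5=27.80) > D (201/12=16.75) > F (146/18=8.11) > A (222/36=6.17) > B (132/30=4.40) > E (75/22=3.41)
Fill: take C (5 @ 139) → take D (12 @ 201) → take F (18 @ 146) → take 3/36 of A → 18.50; 38/38 used.
Total value = 504.50

504.50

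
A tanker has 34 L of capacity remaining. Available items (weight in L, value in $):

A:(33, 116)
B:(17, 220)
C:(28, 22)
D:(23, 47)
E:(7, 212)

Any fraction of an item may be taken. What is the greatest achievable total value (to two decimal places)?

467.15

Order: E (212/7=30.29) > B (220/17=12.94) > A (116/33=3.52) > D (47/23=2.04) > C (22/28=0.79)
Fill: take E (7 @ 212) → take B (17 @ 220) → take 10/33 of A → 35.15; 34/34 used.
Total value = 467.15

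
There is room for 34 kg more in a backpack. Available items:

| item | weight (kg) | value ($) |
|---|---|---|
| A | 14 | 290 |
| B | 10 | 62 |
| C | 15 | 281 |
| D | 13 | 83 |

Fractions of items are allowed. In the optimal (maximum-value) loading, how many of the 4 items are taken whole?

2

Sort by value per unit weight and fill in that order.
Ratios (sorted): A 20.71, C 18.73, D 6.38, B 6.20
take A (14 @ 290); take C (15 @ 281); take 5/13 of D → 31.92. Capacity used 34/34.
2 item(s) taken whole; one partial (take 5/13 of D).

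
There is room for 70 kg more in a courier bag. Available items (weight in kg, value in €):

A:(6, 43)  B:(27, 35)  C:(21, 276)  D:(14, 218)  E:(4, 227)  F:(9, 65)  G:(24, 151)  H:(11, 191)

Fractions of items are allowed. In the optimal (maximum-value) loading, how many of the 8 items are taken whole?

Greedy by value/weight ratio, highest first.
Ratios (sorted): E 56.75, H 17.36, D 15.57, C 13.14, F 7.22, A 7.17, G 6.29, B 1.30
take E (4 @ 227); take H (11 @ 191); take D (14 @ 218); take C (21 @ 276); take F (9 @ 65); take A (6 @ 43); take 5/24 of G → 31.46. Capacity used 70/70.
6 item(s) taken whole; one partial (take 5/24 of G).

6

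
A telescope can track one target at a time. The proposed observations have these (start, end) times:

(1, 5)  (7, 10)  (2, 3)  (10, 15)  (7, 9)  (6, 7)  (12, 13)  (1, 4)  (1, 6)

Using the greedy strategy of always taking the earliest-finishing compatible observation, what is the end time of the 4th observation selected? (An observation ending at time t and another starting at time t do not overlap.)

13

Sorted by end: (2,3)  (1,4)  (1,5)  (1,6)  (6,7)  (7,9)  (7,10)  (12,13)  (10,15)
take (2,3); skip (1,6); take (6,7); take (7,9); skip (7,10); take (12,13).
Selected: (2,3) (6,7) (7,9) (12,13)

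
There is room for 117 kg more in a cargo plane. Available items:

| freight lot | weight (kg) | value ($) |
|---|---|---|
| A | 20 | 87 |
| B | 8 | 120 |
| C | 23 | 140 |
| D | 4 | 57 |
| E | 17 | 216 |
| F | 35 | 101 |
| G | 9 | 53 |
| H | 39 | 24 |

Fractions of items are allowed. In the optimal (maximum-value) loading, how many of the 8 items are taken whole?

7

Sort by value per unit weight and fill in that order.
Ratios (sorted): B 15.00, D 14.25, E 12.71, C 6.09, G 5.89, A 4.35, F 2.89, H 0.62
take B (8 @ 120); take D (4 @ 57); take E (17 @ 216); take C (23 @ 140); take G (9 @ 53); take A (20 @ 87); take F (35 @ 101); take 1/39 of H → 0.62. Capacity used 117/117.
7 item(s) taken whole; one partial (take 1/39 of H).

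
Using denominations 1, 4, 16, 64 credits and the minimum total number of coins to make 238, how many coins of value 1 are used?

238 = 3×64 + 2×16 + 3×4 + 2×1
Count of 1: 2

2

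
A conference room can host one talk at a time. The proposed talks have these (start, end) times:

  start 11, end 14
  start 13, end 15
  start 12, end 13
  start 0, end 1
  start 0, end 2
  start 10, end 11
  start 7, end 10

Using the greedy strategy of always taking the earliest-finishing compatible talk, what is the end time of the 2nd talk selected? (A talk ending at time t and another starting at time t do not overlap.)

10

Sorted by end: (0,1)  (0,2)  (7,10)  (10,11)  (12,13)  (11,14)  (13,15)
take (0,1); take (7,10); take (10,11); take (12,13); take (13,15).
Selected: (0,1) (7,10) (10,11) (12,13) (13,15)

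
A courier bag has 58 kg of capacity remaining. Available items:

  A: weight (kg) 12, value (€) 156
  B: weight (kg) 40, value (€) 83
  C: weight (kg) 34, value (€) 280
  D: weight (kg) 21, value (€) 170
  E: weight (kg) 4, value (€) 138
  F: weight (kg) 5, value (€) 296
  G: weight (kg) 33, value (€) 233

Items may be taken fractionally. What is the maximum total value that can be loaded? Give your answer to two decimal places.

Greedy by value/weight ratio, highest first.
Order: F (296/5=59.20) > E (138/4=34.50) > A (156/12=13.00) > C (280/34=8.24) > D (170/21=8.10) > G (233/33=7.06) > B (83/40=2.08)
Fill: take F (5 @ 296) → take E (4 @ 138) → take A (12 @ 156) → take C (34 @ 280) → take 3/21 of D → 24.29; 58/58 used.
Total value = 894.29

894.29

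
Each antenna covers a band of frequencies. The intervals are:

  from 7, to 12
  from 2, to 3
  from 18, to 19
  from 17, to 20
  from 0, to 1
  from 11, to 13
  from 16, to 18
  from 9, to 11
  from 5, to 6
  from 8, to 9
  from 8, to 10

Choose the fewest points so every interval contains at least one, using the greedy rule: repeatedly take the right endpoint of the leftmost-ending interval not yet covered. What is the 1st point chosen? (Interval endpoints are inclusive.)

Process intervals by earliest right end; each time one isn't hit yet, stab at its right endpoint.
Sorted: [0,1] [2,3] [5,6] [8,9] [8,10] [9,11] [7,12] [11,13] [16,18] [18,19] [17,20]
{[0,1]} hit by 1; {[2,3]} hit by 3; {[5,6]} hit by 6; {[8,9],[8,10],[9,11],[7,12]} hit by 9; {[11,13]} hit by 13; {[16,18],[18,19],[17,20]} hit by 18.
Points: 1, 3, 6, 9, 13, 18 (6 total).

1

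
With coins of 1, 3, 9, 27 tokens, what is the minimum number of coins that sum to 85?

Greedy: take as many of the largest coin as possible, then repeat with the remainder.
85 − 3×27→4 − 1×3→1 − 1×1→0
Total coins = 3 + 1 + 1 = 5

5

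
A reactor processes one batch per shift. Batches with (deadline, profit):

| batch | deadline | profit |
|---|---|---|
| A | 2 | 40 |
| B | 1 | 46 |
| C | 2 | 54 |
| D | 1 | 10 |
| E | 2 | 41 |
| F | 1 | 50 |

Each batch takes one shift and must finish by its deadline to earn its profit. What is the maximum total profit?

Sort by profit descending; place each in the latest free slot ≤ its deadline.
Profit order: C=54 F=50 B=46 E=41 A=40 D=10
Assign: C→slot 2, F→slot 1, B skipped, E skipped, A skipped, D skipped.
Slots: [1:F] [2:C]
Profit = 50 + 54 = 104

104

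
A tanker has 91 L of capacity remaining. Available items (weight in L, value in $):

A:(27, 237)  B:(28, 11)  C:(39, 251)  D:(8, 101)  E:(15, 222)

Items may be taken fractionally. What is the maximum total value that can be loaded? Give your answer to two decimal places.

811.79

Ratios (sorted): E 14.80, D 12.62, A 8.78, C 6.44, B 0.39
take E (15 @ 222); take D (8 @ 101); take A (27 @ 237); take C (39 @ 251); take 2/28 of B → 0.79. Capacity used 91/91.
Total value = 811.79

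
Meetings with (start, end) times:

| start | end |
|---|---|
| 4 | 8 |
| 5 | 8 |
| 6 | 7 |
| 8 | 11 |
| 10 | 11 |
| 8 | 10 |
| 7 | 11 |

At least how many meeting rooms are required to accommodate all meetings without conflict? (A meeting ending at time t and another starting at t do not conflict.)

3

The answer is the maximum number of intervals overlapping at any instant.
starts: [4, 5, 6, 7, 8, 8, 10]
ends:   [7, 8, 8, 10, 11, 11, 11]
s4→1 s5→2 s6→3  — peak 3.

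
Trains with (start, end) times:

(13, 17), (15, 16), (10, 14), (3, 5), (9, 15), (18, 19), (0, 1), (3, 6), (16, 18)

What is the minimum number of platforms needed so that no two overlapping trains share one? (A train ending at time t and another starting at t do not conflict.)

starts: [0, 3, 3, 9, 10, 13, 15, 16, 18]
ends:   [1, 5, 6, 14, 15, 16, 17, 18, 19]
s0→1 e1→0 s3→1 s3→2 e5→1 e6→0 s9→1 s10→2 s13→3  — peak 3.

3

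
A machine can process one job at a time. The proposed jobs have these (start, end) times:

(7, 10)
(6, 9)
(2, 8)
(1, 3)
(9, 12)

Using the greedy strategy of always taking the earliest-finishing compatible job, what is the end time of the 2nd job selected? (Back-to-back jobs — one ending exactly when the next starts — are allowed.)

9

By end time: (1,3), (2,8), (6,9), (7,10), (9,12).
Pick (1,3); next start ≥ 3 → (6,9); next start ≥ 9 → (9,12).
Selected: (1,3) (6,9) (9,12)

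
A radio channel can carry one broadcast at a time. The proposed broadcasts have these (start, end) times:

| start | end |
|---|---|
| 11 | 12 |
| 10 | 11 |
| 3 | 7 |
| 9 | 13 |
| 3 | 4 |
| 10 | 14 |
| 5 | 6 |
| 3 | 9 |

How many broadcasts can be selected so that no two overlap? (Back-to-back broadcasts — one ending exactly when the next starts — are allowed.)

4

Greedy by earliest finish: after sorting by end time, pick each interval compatible with the last pick.
By end time: (3,4), (5,6), (3,7), (3,9), (10,11), (11,12), (9,13), (10,14).
Pick (3,4); next start ≥ 4 → (5,6); next start ≥ 6 → (10,11); next start ≥ 11 → (11,12).
Selected 4 broadcasts.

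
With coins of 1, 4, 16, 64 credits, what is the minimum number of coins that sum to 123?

9

Greedy: take as many of the largest coin as possible, then repeat with the remainder.
123 − 1×64→59 − 3×16→11 − 2×4→3 − 3×1→0
Total coins = 1 + 3 + 2 + 3 = 9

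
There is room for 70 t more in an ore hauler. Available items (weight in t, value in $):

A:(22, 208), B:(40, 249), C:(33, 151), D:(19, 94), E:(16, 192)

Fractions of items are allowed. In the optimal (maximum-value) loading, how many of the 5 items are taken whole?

Sort by value per unit weight and fill in that order.
Order: E (192/16=12.00) > A (208/22=9.45) > B (249/40=6.22) > D (94/19=4.95) > C (151/33=4.58)
Fill: take E (16 @ 192) → take A (22 @ 208) → take 32/40 of B → 199.20; 70/70 used.
2 item(s) taken whole; one partial (take 32/40 of B).

2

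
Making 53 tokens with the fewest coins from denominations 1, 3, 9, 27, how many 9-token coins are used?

53 − 1×27→26 − 2×9→8 − 2×3→2 − 2×1→0
Count of 9: 2

2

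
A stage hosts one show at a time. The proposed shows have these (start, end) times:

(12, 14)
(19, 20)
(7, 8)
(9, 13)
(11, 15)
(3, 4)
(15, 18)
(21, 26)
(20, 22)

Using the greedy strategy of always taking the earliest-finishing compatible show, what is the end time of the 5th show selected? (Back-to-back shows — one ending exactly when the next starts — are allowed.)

20

Sorted by end: (3,4)  (7,8)  (9,13)  (12,14)  (11,15)  (15,18)  (19,20)  (20,22)  (21,26)
take (3,4); take (7,8); take (9,13); take (15,18); take (19,20); take (20,22).
Selected: (3,4) (7,8) (9,13) (15,18) (19,20) (20,22)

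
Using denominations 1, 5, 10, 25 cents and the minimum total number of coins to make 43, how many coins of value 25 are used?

Greedy: take as many of the largest coin as possible, then repeat with the remainder.
43 = 1×25 + 1×10 + 1×5 + 3×1
Count of 25: 1

1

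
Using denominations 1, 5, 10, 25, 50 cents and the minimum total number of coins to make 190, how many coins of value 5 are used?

1

Use the largest denomination that fits, subtract, and repeat.
190 − 3×50→40 − 1×25→15 − 1×10→5 − 1×5→0
Count of 5: 1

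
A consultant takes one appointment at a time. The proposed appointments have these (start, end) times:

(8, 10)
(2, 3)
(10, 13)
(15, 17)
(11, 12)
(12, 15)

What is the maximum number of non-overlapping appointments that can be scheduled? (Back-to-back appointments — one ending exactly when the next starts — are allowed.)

Greedy by earliest finish: after sorting by end time, pick each interval compatible with the last pick.
By end time: (2,3), (8,10), (11,12), (10,13), (12,15), (15,17).
Pick (2,3); next start ≥ 3 → (8,10); next start ≥ 10 → (11,12); next start ≥ 12 → (12,15); next start ≥ 15 → (15,17).
Selected 5 appointments.

5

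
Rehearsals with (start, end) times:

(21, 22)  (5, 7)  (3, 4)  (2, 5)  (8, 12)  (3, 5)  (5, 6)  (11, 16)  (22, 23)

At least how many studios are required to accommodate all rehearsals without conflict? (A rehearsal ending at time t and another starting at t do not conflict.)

3

Count concurrent intervals with a sweep; the peak is the room count.
Events (time:±→running): 2:+→1 3:+→2 3:+→3 … peak 3.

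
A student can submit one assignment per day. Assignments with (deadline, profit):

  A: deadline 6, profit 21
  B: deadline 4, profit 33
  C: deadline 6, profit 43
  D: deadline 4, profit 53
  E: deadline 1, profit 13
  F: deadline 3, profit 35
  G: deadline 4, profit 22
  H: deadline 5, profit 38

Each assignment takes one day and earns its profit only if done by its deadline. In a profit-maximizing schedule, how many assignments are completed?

Sort by profit descending; place each in the latest free slot ≤ its deadline.
By profit: D(d4,53), C(d6,43), H(d5,38), F(d3,35), B(d4,33), G(d4,22), A(d6,21), E(d1,13)
D→slot 4; C→slot 6; H→slot 5; F→slot 3; B→slot 2; G→slot 1; A skipped; E skipped.
6 of 8 scheduled.

6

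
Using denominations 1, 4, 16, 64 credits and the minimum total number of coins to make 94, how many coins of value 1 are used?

2

94 − 1×64→30 − 1×16→14 − 3×4→2 − 2×1→0
Count of 1: 2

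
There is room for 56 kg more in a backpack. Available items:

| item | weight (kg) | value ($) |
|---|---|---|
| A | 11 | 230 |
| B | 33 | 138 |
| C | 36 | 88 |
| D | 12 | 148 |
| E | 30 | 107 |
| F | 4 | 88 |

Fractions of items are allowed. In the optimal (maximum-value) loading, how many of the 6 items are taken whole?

Ratios (sorted): F 22.00, A 20.91, D 12.33, B 4.18, E 3.57, C 2.44
take F (4 @ 88); take A (11 @ 230); take D (12 @ 148); take 29/33 of B → 121.27. Capacity used 56/56.
3 item(s) taken whole; one partial (take 29/33 of B).

3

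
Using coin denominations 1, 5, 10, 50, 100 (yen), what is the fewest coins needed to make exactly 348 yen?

11

Use the largest denomination that fits, subtract, and repeat.
348 − 3×100→48 − 4×10→8 − 1×5→3 − 3×1→0
Total coins = 3 + 4 + 1 + 3 = 11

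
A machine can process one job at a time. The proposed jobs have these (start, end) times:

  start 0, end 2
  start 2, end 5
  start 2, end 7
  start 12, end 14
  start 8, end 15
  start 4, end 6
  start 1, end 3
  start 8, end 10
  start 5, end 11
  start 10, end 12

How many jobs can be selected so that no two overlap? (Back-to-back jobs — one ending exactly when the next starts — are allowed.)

5

Greedy by earliest finish: after sorting by end time, pick each interval compatible with the last pick.
By end time: (0,2), (1,3), (2,5), (4,6), (2,7), (8,10), (5,11), (10,12), (12,14), (8,15).
Pick (0,2); next start ≥ 2 → (2,5); next start ≥ 5 → (8,10); next start ≥ 10 → (10,12); next start ≥ 12 → (12,14).
Selected 5 jobs.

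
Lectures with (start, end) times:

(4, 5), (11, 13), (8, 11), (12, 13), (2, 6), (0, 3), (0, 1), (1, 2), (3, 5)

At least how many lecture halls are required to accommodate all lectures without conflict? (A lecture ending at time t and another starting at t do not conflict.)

3

Events (time:±→running): 0:+→1 0:+→2 1:-→1 1:+→2 2:-→1 2:+→2 3:-→1 3:+→2 4:+→3 … peak 3.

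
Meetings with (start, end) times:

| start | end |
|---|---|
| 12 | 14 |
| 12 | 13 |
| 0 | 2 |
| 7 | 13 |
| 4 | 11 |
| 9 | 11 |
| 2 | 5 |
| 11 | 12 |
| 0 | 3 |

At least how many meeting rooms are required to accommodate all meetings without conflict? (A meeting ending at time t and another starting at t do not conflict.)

The answer is the maximum number of intervals overlapping at any instant.
starts: [0, 0, 2, 4, 7, 9, 11, 12, 12]
ends:   [2, 3, 5, 11, 11, 12, 13, 13, 14]
s0→1 s0→2 e2→1 s2→2 e3→1 s4→2 e5→1 s7→2 s9→3  — peak 3.

3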